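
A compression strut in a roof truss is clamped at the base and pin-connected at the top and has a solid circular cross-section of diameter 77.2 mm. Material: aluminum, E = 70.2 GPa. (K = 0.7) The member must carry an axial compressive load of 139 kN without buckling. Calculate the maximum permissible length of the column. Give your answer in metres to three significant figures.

L_max ≈ 4.21 m

I = πd⁴/64 = π×77.2⁴/64 = 1.744×10^6 mm⁴
I = 1.744×10^-6 m⁴
At the buckling limit P_cr = P = 1.390×10^5 N
From P_cr = π²EI/(K·L)²:  L = (1/K)·√(π²EI/P_cr) = (1/0.7)·√(π²×7.02×10^10×1.744×10^-6/1.390×10^5)
L = 4.21 m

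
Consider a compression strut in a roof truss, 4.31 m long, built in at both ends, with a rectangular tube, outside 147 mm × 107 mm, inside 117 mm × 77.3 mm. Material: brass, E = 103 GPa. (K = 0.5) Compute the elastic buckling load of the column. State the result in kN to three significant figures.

P_cr ≈ 2300 kN

Weak-axis I_min = (h_o·b_o³ − h_i·b_i³)/12 with b_o = 107, b_i = 77.30 mm (shorter outer/inner sides).
I_min = (147×107³ − 117.0×77.30³)/12 = 1.050×10^7 mm⁴
I = 1.050×10^7 mm⁴ = 1.050×10^-5 m⁴
Effective length L_e = K·L = 0.5 × 4.31 = 2.155 m
P_cr = π²EI / L_e² = π² × 103×10⁹ × 1.050×10^-5 / 2.155² = 2.299×10^6 N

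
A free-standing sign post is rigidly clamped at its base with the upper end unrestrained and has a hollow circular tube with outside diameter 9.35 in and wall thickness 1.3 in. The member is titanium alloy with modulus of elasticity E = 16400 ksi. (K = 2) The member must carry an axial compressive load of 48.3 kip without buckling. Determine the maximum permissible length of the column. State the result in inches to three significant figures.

Inner diameter d_i = 9.35 − 2×1.3 = 6.750 in
I = π(d_o⁴ − d_i⁴)/64 = π(9.35⁴ − 6.750⁴)/64 = 273.3 in⁴
At the buckling limit P_cr = P = 4.830×10^4 lb
From P_cr = π²EI/(K·L)²:  L = (1/K)·√(π²EI/P_cr) = (1/2)·√(π²×1.64×10^7×273.3/4.830×10^4)
L = 478 in

L_max ≈ 478 in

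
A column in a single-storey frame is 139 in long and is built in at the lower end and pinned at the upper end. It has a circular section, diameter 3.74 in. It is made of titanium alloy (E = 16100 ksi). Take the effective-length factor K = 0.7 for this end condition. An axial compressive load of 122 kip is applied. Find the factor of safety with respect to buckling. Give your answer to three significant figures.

n ≈ 1.32

I = πd⁴/64 = π×3.74⁴/64 = 9.604 in⁴
Effective length L_e = K·L = 0.7 × 139 = 97.30 in
P_cr = π²EI / L_e² = π² × 16100×10³ × 9.604 / 97.30² = 1.612×10^5 lb
Factor of safety n = P_cr / P = 161.20 / 122 = 1.32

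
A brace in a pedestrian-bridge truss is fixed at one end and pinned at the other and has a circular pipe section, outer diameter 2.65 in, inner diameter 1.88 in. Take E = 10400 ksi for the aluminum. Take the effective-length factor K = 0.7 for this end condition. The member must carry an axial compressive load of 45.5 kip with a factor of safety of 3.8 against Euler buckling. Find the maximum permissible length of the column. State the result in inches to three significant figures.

L_max ≈ 46.8 in

d_o = 2.65 in, d_i = 1.88 in
I = π(d_o⁴ − d_i⁴)/64 = π(2.65⁴ − 1.880⁴)/64 = 1.808 in⁴
Required critical load P_cr = n·P = 3.8 × 45.5 = 172.9 kip = 1.729×10^5 lb
From P_cr = π²EI/(K·L)²:  L = (1/K)·√(π²EI/P_cr) = (1/0.7)·√(π²×1.04×10^7×1.808/1.729×10^5)
L = 46.8 in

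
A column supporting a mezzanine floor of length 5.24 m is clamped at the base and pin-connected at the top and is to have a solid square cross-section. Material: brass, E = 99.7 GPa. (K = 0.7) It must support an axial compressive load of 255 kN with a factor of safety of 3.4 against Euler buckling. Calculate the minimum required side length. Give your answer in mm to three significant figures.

Required P_cr = n·P = 3.4 × 255 = 867.0 kN
L_e = K·L = 0.7 × 5.24 = 3.668 m
Required I = P_cr·L_e²/(π²E) = 8.670×10^5 × 3.668² / (π² × 9.97×10^10) = 1.185×10^-5 m⁴
I_req = 1.185×10^7 mm⁴
Solid square: I = a⁴/12  ⇒  a = (12I)^(1/4) = (12×1.185×10^7)^(1/4) = 109 mm

a ≈ 109 mm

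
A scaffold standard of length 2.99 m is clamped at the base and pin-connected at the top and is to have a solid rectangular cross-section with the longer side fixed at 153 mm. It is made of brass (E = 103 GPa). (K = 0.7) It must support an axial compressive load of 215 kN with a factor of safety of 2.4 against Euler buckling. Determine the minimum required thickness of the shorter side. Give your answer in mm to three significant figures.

Required P_cr = n·P = 2.4 × 215 = 516.0 kN
L_e = K·L = 0.7 × 2.99 = 2.093 m
Required I = P_cr·L_e²/(π²E) = 5.160×10^5 × 2.093² / (π² × 1.03×10^11) = 2.224×10^-6 m⁴
I_req = 2.224×10^6 mm⁴
Rectangle, weak axis: I_min = h·b³/12 with h = 153 mm fixed  ⇒  b = (12I/h)^(1/3) = 55.9 mm

b ≈ 55.9 mm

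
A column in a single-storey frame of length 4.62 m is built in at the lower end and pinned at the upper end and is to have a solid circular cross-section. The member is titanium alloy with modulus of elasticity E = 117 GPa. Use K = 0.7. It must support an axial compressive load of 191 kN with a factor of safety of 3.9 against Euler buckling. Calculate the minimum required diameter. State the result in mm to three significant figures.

Required P_cr = n·P = 3.9 × 191 = 744.9 kN
L_e = K·L = 0.7 × 4.62 = 3.234 m
Required I = P_cr·L_e²/(π²E) = 7.449×10^5 × 3.234² / (π² × 1.17×10^11) = 6.747×10^-6 m⁴
I_req = 6.747×10^6 mm⁴
Solid circle: I = πd⁴/64  ⇒  d = (64I/π)^(1/4) = (64×6.747×10^6/π)^(1/4) = 108 mm

d ≈ 108 mm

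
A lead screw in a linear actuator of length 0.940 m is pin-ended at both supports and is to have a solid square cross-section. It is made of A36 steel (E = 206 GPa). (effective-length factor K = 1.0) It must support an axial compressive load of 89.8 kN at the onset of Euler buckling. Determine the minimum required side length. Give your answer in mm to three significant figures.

a ≈ 26.2 mm

L_e = K·L = 1 × 0.940 = 0.9400 m
Required I = P_cr·L_e²/(π²E) = 8.980×10^4 × 0.9400² / (π² × 2.06×10^11) = 3.903×10^-8 m⁴
I_req = 3.903×10^4 mm⁴
Solid square: I = a⁴/12  ⇒  a = (12I)^(1/4) = (12×3.903×10^4)^(1/4) = 26.2 mm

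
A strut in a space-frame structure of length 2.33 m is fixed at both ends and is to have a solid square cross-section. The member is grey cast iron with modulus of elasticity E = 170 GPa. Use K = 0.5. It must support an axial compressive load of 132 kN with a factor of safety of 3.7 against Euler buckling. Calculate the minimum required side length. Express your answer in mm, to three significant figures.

Required P_cr = n·P = 3.7 × 132 = 488.4 kN
L_e = K·L = 0.5 × 2.33 = 1.165 m
Required I = P_cr·L_e²/(π²E) = 4.884×10^5 × 1.165² / (π² × 1.70×10^11) = 3.951×10^-7 m⁴
I_req = 3.951×10^5 mm⁴
Solid square: I = a⁴/12  ⇒  a = (12I)^(1/4) = (12×3.951×10^5)^(1/4) = 46.7 mm

a ≈ 46.7 mm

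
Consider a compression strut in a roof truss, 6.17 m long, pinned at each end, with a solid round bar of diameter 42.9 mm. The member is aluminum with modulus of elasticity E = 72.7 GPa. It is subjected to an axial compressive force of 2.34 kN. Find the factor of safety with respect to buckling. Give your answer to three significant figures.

I = πd⁴/64 = π×42.9⁴/64 = 1.663×10^5 mm⁴
I = 1.663×10^5 mm⁴ = 1.663×10^-7 m⁴
Effective length L_e = K·L = 1 × 6.17 = 6.170 m
P_cr = π²EI / L_e² = π² × 72.7×10⁹ × 1.663×10^-7 / 6.170² = 3.134×10^3 N
Factor of safety n = P_cr / P = 3.1337 / 2.34 = 1.34

n ≈ 1.34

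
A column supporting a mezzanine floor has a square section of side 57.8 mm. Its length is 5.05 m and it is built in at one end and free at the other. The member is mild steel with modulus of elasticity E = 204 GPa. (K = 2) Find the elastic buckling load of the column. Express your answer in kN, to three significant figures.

I = a⁴/12 = 57.8⁴/12 = 9.301×10^5 mm⁴
I = 9.301×10^5 mm⁴ = 9.301×10^-7 m⁴
Effective length L_e = K·L = 2 × 5.05 = 10.10 m
P_cr = π²EI / L_e² = π² × 204×10⁹ × 9.301×10^-7 / 10.10² = 1.836×10^4 N

P_cr ≈ 18.4 kN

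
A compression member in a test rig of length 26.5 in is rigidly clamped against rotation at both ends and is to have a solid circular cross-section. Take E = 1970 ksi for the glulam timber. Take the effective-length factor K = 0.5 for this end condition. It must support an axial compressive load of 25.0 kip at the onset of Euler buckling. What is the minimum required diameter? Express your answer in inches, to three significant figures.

L_e = K·L = 0.5 × 26.5 = 13.25 in
Required I = P_cr·L_e²/(π²E) = 2.500×10^4 × 13.25² / (π² × 1.97×10^6) = 0.2257 in⁴
Solid circle: I = πd⁴/64  ⇒  d = (64I/π)^(1/4) = (64×0.2257/π)^(1/4) = 1.46 in

d ≈ 1.46 in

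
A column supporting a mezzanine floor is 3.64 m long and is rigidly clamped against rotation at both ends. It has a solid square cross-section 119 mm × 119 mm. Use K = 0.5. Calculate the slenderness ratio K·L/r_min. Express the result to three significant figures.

For a square r = a/√12 = 119/√12 = 34.35 mm
L_e = K·L = 0.5 × 3.64 m = 1.820 m = 1820.0 mm
λ = L_e / r_min = 1820.0 / 34.35 = 53.0

λ ≈ 53.0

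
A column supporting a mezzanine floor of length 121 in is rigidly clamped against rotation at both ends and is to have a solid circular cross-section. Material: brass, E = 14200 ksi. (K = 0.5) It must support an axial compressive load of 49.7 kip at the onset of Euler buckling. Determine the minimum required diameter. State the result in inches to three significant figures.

L_e = K·L = 0.5 × 121 = 60.50 in
Required I = P_cr·L_e²/(π²E) = 4.970×10^4 × 60.50² / (π² × 1.42×10^7) = 1.298 in⁴
Solid circle: I = πd⁴/64  ⇒  d = (64I/π)^(1/4) = (64×1.298/π)^(1/4) = 2.27 in

d ≈ 2.27 in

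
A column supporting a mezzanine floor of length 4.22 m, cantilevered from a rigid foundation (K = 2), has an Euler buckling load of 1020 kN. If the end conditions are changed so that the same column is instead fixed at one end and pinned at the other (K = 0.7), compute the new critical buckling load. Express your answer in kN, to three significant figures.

P_cr ∝ 1/K², so P_cr,new = P_cr,old × (K_old/K_new)² = 1020 × (2/0.7)²
= 1020 × 8.163 = 8330 kN

P_cr ≈ 8330 kN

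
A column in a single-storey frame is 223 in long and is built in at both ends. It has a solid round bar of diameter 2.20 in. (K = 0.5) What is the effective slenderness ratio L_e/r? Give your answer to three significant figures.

λ ≈ 203

For a solid circle r = d/4 = 2.20/4 = 0.5500 in
L_e = K·L = 0.5 × 223 = 111.5 in
λ = L_e / r_min = 111.50 / 0.5500 = 203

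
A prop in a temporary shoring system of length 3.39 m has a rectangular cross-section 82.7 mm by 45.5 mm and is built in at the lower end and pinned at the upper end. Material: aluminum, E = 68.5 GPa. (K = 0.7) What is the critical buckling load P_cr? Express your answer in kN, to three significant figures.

Buckling occurs about the weak axis: I_min = h·b³/12 with b = 45.5 mm (the shorter side).
I_min = 82.7×45.5³/12 = 6.492×10^5 mm⁴
I = 6.492×10^5 mm⁴ = 6.492×10^-7 m⁴
Effective length L_e = K·L = 0.7 × 3.39 = 2.373 m
P_cr = π²EI / L_e² = π² × 68.5×10⁹ × 6.492×10^-7 / 2.373² = 7.794×10^4 N

P_cr ≈ 77.9 kN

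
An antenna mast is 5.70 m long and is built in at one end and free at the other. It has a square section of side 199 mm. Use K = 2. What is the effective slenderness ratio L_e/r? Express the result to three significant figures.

For a square r = a/√12 = 199/√12 = 57.45 mm
L_e = K·L = 2 × 5.70 m = 11.40 m = 11400 mm
λ = L_e / r_min = 11400 / 57.45 = 198

λ ≈ 198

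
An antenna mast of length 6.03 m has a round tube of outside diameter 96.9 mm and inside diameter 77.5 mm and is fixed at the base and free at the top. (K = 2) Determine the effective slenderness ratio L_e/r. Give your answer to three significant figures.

λ ≈ 389

d_o = 96.9 mm, d_i = 77.5 mm
I = π(d_o⁴ − d_i⁴)/64 = π(96.9⁴ − 77.50⁴)/64 = 2.557×10^6 mm⁴
A = 2.657×10^3 mm²;  r_min = √(I/A) = √(2.557×10^6/2.657×10^3) = 31.02 mm
L_e = K·L = 2 × 6.03 m = 12.06 m = 12060 mm
λ = L_e / r_min = 12060 / 31.02 = 389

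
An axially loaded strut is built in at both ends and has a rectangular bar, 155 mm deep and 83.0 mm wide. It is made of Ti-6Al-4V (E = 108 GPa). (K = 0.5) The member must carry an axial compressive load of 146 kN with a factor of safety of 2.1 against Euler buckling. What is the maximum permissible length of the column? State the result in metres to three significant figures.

Buckling occurs about the weak axis: I_min = h·b³/12 with b = 83.0 mm (the shorter side).
I_min = 155×83.0³/12 = 7.386×10^6 mm⁴
I = 7.386×10^-6 m⁴
Required critical load P_cr = n·P = 2.1 × 146 = 306.6 kN = 3.066×10^5 N
From P_cr = π²EI/(K·L)²:  L = (1/K)·√(π²EI/P_cr) = (1/0.5)·√(π²×1.08×10^11×7.386×10^-6/3.066×10^5)
L = 10.1 m

L_max ≈ 10.1 m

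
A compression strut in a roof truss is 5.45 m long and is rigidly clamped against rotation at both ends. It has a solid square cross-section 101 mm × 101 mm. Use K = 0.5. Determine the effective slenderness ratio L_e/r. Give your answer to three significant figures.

For a square r = a/√12 = 101/√12 = 29.16 mm
L_e = K·L = 0.5 × 5.45 m = 2.725 m = 2725.0 mm
λ = L_e / r_min = 2725.0 / 29.16 = 93.5

λ ≈ 93.5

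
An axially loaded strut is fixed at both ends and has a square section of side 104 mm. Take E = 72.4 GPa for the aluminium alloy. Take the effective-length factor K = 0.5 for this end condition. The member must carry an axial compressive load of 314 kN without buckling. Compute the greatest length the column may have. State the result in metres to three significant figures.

I = a⁴/12 = 104⁴/12 = 9.749×10^6 mm⁴
I = 9.749×10^-6 m⁴
At the buckling limit P_cr = P = 3.140×10^5 N
From P_cr = π²EI/(K·L)²:  L = (1/K)·√(π²EI/P_cr) = (1/0.5)·√(π²×7.24×10^10×9.749×10^-6/3.140×10^5)
L = 9.42 m

L_max ≈ 9.42 m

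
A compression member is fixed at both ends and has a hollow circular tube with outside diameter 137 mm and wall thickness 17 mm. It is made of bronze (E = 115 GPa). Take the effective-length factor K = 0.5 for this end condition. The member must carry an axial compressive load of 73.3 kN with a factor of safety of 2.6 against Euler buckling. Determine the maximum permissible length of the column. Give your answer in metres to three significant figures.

L_max ≈ 16.7 m

Inner diameter d_i = 137 − 2×17 = 103.0 mm
I = π(d_o⁴ − d_i⁴)/64 = π(137⁴ − 103.0⁴)/64 = 1.177×10^7 mm⁴
I = 1.177×10^-5 m⁴
Required critical load P_cr = n·P = 2.6 × 73.3 = 190.6 kN = 1.906×10^5 N
From P_cr = π²EI/(K·L)²:  L = (1/K)·√(π²EI/P_cr) = (1/0.5)·√(π²×1.15×10^11×1.177×10^-5/1.906×10^5)
L = 16.7 m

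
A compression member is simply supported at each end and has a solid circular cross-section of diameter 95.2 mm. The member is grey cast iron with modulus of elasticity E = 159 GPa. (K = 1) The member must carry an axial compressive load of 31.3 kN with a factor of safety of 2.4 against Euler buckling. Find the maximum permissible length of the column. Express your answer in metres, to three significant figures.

L_max ≈ 9.18 m

I = πd⁴/64 = π×95.2⁴/64 = 4.032×10^6 mm⁴
I = 4.032×10^-6 m⁴
Required critical load P_cr = n·P = 2.4 × 31.3 = 75.12 kN = 7.512×10^4 N
From P_cr = π²EI/(K·L)²:  L = (1/K)·√(π²EI/P_cr) = (1/1)·√(π²×1.59×10^11×4.032×10^-6/7.512×10^4)
L = 9.18 m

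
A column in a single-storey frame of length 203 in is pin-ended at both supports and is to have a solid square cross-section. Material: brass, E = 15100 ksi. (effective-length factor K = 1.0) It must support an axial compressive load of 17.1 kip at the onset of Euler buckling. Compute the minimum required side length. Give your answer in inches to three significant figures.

a ≈ 2.74 in

L_e = K·L = 1 × 203 = 203.0 in
Required I = P_cr·L_e²/(π²E) = 1.710×10^4 × 203.0² / (π² × 1.51×10^7) = 4.728 in⁴
Solid square: I = a⁴/12  ⇒  a = (12I)^(1/4) = (12×4.728)^(1/4) = 2.74 in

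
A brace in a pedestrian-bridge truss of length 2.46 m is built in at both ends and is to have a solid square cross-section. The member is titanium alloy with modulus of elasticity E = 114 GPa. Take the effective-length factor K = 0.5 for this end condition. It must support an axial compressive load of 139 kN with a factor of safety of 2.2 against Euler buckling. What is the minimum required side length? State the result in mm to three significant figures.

a ≈ 47.1 mm

Required P_cr = n·P = 2.2 × 139 = 305.8 kN
L_e = K·L = 0.5 × 2.46 = 1.230 m
Required I = P_cr·L_e²/(π²E) = 3.058×10^5 × 1.230² / (π² × 1.14×10^11) = 4.112×10^-7 m⁴
I_req = 4.112×10^5 mm⁴
Solid square: I = a⁴/12  ⇒  a = (12I)^(1/4) = (12×4.112×10^5)^(1/4) = 47.1 mm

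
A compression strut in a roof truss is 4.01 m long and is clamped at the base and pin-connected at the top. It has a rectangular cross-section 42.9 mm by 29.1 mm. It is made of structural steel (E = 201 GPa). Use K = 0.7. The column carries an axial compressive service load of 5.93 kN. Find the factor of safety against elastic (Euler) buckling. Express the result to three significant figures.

Buckling occurs about the weak axis: I_min = h·b³/12 with b = 29.1 mm (the shorter side).
I_min = 42.9×29.1³/12 = 8.810×10^4 mm⁴
I = 8.810×10^4 mm⁴ = 8.810×10^-8 m⁴
Effective length L_e = K·L = 0.7 × 4.01 = 2.807 m
P_cr = π²EI / L_e² = π² × 201×10⁹ × 8.810×10^-8 / 2.807² = 2.218×10^4 N
Factor of safety n = P_cr / P = 22.180 / 5.93 = 3.74

n ≈ 3.74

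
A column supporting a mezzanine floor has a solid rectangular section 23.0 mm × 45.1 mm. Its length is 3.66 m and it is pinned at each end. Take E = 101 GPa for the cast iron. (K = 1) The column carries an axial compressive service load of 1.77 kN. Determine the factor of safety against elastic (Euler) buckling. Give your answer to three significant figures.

n ≈ 1.92

Buckling occurs about the weak axis: I_min = h·b³/12 with b = 23.0 mm (the shorter side).
I_min = 45.1×23.0³/12 = 4.573×10^4 mm⁴
I = 4.573×10^4 mm⁴ = 4.573×10^-8 m⁴
Effective length L_e = K·L = 1 × 3.66 = 3.660 m
P_cr = π²EI / L_e² = π² × 101×10⁹ × 4.573×10^-8 / 3.660² = 3.403×10^3 N
Factor of safety n = P_cr / P = 3.4028 / 1.77 = 1.92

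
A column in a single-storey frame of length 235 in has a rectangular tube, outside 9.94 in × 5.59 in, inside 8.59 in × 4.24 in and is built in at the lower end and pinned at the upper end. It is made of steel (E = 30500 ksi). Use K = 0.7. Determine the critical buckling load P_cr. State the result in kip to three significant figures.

P_cr ≈ 1000 kip

Weak-axis I_min = (h_o·b_o³ − h_i·b_i³)/12 with b_o = 5.59, b_i = 4.240 in (shorter outer/inner sides).
I_min = (9.94×5.59³ − 8.590×4.240³)/12 = 90.13 in⁴
Effective length L_e = K·L = 0.7 × 235 = 164.5 in
P_cr = π²EI / L_e² = π² × 30500×10³ × 90.13 / 164.5² = 1.003×10^6 lb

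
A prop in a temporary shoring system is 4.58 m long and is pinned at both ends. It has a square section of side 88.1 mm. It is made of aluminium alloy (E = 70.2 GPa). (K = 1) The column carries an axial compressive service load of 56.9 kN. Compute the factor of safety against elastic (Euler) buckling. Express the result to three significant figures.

n ≈ 2.91

I = a⁴/12 = 88.1⁴/12 = 5.020×10^6 mm⁴
I = 5.020×10^6 mm⁴ = 5.020×10^-6 m⁴
Effective length L_e = K·L = 1 × 4.58 = 4.580 m
P_cr = π²EI / L_e² = π² × 70.2×10⁹ × 5.020×10^-6 / 4.580² = 1.658×10^5 N
Factor of safety n = P_cr / P = 165.82 / 56.9 = 2.91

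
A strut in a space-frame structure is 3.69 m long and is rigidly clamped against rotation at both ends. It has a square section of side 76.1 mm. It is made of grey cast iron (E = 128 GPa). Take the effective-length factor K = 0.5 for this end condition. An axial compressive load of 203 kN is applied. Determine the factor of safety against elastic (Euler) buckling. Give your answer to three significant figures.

n ≈ 5.11

I = a⁴/12 = 76.1⁴/12 = 2.795×10^6 mm⁴
I = 2.795×10^6 mm⁴ = 2.795×10^-6 m⁴
Effective length L_e = K·L = 0.5 × 3.69 = 1.845 m
P_cr = π²EI / L_e² = π² × 128×10⁹ × 2.795×10^-6 / 1.845² = 1.037×10^6 N
Factor of safety n = P_cr / P = 1037.2 / 203 = 5.11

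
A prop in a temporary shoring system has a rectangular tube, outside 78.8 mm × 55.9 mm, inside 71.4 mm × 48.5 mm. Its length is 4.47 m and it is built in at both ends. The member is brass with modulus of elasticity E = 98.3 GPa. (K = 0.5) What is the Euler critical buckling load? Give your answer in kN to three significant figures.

P_cr ≈ 90.9 kN

Weak-axis I_min = (h_o·b_o³ − h_i·b_i³)/12 with b_o = 55.9, b_i = 48.50 mm (shorter outer/inner sides).
I_min = (78.8×55.9³ − 71.40×48.50³)/12 = 4.682×10^5 mm⁴
I = 4.682×10^5 mm⁴ = 4.682×10^-7 m⁴
Effective length L_e = K·L = 0.5 × 4.47 = 2.235 m
P_cr = π²EI / L_e² = π² × 98.3×10⁹ × 4.682×10^-7 / 2.235² = 9.094×10^4 N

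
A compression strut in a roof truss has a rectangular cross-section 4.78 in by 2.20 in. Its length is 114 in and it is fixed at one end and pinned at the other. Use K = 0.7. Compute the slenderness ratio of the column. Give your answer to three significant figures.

For a rectangle r_min = b/√12 = 2.20/√12 = 0.6351 in
L_e = K·L = 0.7 × 114 = 79.80 in
λ = L_e / r_min = 79.800 / 0.6351 = 126

λ ≈ 126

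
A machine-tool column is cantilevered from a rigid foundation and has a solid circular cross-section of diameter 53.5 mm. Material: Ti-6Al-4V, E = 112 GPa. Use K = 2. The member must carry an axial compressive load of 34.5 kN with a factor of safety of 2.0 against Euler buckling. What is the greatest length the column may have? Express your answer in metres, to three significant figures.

L_max ≈ 1.27 m

I = πd⁴/64 = π×53.5⁴/64 = 4.021×10^5 mm⁴
I = 4.021×10^-7 m⁴
Required critical load P_cr = n·P = 2.0 × 34.5 = 69.00 kN = 6.900×10^4 N
From P_cr = π²EI/(K·L)²:  L = (1/K)·√(π²EI/P_cr) = (1/2)·√(π²×1.12×10^11×4.021×10^-7/6.900×10^4)
L = 1.27 m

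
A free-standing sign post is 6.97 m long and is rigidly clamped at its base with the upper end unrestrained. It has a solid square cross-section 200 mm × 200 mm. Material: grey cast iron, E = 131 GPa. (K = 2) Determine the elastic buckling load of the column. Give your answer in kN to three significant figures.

P_cr ≈ 887 kN

I = a⁴/12 = 200⁴/12 = 1.333×10^8 mm⁴
I = 1.333×10^8 mm⁴ = 1.333×10^-4 m⁴
Effective length L_e = K·L = 2 × 6.97 = 13.94 m
P_cr = π²EI / L_e² = π² × 131×10⁹ × 1.333×10^-4 / 13.94² = 8.871×10^5 N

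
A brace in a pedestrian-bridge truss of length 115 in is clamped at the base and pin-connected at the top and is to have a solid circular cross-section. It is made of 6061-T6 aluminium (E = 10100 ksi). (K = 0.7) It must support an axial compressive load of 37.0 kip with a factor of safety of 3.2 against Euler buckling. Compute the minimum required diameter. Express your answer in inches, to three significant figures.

Required P_cr = n·P = 3.2 × 37.0 = 118.4 kip
L_e = K·L = 0.7 × 115 = 80.50 in
Required I = P_cr·L_e²/(π²E) = 1.184×10^5 × 80.50² / (π² × 1.01×10^7) = 7.697 in⁴
Solid circle: I = πd⁴/64  ⇒  d = (64I/π)^(1/4) = (64×7.697/π)^(1/4) = 3.54 in

d ≈ 3.54 in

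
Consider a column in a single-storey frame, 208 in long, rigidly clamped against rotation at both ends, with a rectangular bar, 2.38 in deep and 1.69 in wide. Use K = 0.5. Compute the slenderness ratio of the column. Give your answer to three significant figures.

λ ≈ 213

For a rectangle r_min = b/√12 = 1.69/√12 = 0.4879 in
L_e = K·L = 0.5 × 208 = 104.0 in
λ = L_e / r_min = 104.00 / 0.4879 = 213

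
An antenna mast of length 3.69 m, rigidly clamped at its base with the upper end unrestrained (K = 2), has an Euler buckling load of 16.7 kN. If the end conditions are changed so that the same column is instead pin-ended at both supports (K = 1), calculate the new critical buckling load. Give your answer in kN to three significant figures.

P_cr ≈ 66.8 kN

P_cr ∝ 1/K², so P_cr,new = P_cr,old × (K_old/K_new)² = 16.7 × (2/1)²
= 16.7 × 4.000 = 66.8 kN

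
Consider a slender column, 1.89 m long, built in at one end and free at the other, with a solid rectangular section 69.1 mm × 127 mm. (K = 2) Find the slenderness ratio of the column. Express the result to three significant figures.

λ ≈ 189

For a rectangle r_min = b/√12 = 69.1/√12 = 19.95 mm
L_e = K·L = 2 × 1.89 m = 3.780 m = 3780.0 mm
λ = L_e / r_min = 3780.0 / 19.95 = 189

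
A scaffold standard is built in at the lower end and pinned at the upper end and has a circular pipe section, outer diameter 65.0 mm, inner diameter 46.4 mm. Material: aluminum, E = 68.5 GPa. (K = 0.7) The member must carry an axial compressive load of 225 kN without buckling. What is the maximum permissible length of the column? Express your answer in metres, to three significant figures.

L_max ≈ 1.99 m

d_o = 65.0 mm, d_i = 46.4 mm
I = π(d_o⁴ − d_i⁴)/64 = π(65.0⁴ − 46.40⁴)/64 = 6.487×10^5 mm⁴
I = 6.487×10^-7 m⁴
At the buckling limit P_cr = P = 2.250×10^5 N
From P_cr = π²EI/(K·L)²:  L = (1/K)·√(π²EI/P_cr) = (1/0.7)·√(π²×6.85×10^10×6.487×10^-7/2.250×10^5)
L = 1.99 m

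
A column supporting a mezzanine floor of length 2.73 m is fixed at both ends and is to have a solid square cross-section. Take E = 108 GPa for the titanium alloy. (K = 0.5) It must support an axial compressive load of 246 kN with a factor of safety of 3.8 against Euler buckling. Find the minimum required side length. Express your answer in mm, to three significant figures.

a ≈ 66.5 mm

Required P_cr = n·P = 3.8 × 246 = 934.8 kN
L_e = K·L = 0.5 × 2.73 = 1.365 m
Required I = P_cr·L_e²/(π²E) = 9.348×10^5 × 1.365² / (π² × 1.08×10^11) = 1.634×10^-6 m⁴
I_req = 1.634×10^6 mm⁴
Solid square: I = a⁴/12  ⇒  a = (12I)^(1/4) = (12×1.634×10^6)^(1/4) = 66.5 mm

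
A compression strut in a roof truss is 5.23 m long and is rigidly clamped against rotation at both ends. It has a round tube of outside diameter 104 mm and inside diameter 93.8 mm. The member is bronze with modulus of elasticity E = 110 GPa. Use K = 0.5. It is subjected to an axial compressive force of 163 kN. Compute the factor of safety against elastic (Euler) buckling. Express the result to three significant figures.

d_o = 104 mm, d_i = 93.8 mm
I = π(d_o⁴ − d_i⁴)/64 = π(104⁴ − 93.80⁴)/64 = 1.943×10^6 mm⁴
I = 1.943×10^6 mm⁴ = 1.943×10^-6 m⁴
Effective length L_e = K·L = 0.5 × 5.23 = 2.615 m
P_cr = π²EI / L_e² = π² × 110×10⁹ × 1.943×10^-6 / 2.615² = 3.084×10^5 N
Factor of safety n = P_cr / P = 308.40 / 163 = 1.89

n ≈ 1.89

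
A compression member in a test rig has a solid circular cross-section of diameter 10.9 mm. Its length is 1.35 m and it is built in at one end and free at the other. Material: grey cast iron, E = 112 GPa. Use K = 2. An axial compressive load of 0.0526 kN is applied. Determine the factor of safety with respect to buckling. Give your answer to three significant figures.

n ≈ 2.00

I = πd⁴/64 = π×10.9⁴/64 = 692.9 mm⁴
I = 692.9 mm⁴ = 6.929×10^-10 m⁴
Effective length L_e = K·L = 2 × 1.35 = 2.700 m
P_cr = π²EI / L_e² = π² × 112×10⁹ × 6.929×10^-10 / 2.700² = 105.1 N
Factor of safety n = P_cr / P = 0.10507 / 0.0526 = 2.00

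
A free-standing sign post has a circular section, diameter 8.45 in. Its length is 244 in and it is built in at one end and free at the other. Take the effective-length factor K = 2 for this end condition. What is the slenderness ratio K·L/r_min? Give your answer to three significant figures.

I = πd⁴/64 = π×8.45⁴/64 = 250.3 in⁴
A = 56.08 in²;  r_min = √(I/A) = √(250.3/56.08) = 2.112 in
L_e = K·L = 2 × 244 = 488.0 in
λ = L_e / r_min = 488.00 / 2.112 = 231

λ ≈ 231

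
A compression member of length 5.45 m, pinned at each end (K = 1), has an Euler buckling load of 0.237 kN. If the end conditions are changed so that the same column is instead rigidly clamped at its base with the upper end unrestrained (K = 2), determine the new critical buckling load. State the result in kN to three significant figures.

P_cr ∝ 1/K², so P_cr,new = P_cr,old × (K_old/K_new)² = 0.237 × (1/2)²
= 0.237 × 0.2500 = 0.0592 kN

P_cr ≈ 0.0592 kN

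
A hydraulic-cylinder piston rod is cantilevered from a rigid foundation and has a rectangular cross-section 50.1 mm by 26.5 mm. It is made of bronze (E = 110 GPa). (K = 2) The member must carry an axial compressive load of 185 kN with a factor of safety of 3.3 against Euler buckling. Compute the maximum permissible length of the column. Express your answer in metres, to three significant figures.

Buckling occurs about the weak axis: I_min = h·b³/12 with b = 26.5 mm (the shorter side).
I_min = 50.1×26.5³/12 = 7.770×10^4 mm⁴
I = 7.770×10^-8 m⁴
Required critical load P_cr = n·P = 3.3 × 185 = 610.5 kN = 6.105×10^5 N
From P_cr = π²EI/(K·L)²:  L = (1/K)·√(π²EI/P_cr) = (1/2)·√(π²×1.10×10^11×7.770×10^-8/6.105×10^5)
L = 0.186 m

L_max ≈ 0.186 m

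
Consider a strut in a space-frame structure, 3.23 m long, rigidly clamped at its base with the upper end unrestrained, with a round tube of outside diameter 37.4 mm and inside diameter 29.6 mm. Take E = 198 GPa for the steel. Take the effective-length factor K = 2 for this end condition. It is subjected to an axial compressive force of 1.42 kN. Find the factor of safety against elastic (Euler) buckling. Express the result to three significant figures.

d_o = 37.4 mm, d_i = 29.6 mm
I = π(d_o⁴ − d_i⁴)/64 = π(37.4⁴ − 29.60⁴)/64 = 5.836×10^4 mm⁴
I = 5.836×10^4 mm⁴ = 5.836×10^-8 m⁴
Effective length L_e = K·L = 2 × 3.23 = 6.460 m
P_cr = π²EI / L_e² = π² × 198×10⁹ × 5.836×10^-8 / 6.460² = 2.733×10^3 N
Factor of safety n = P_cr / P = 2.7328 / 1.42 = 1.92

n ≈ 1.92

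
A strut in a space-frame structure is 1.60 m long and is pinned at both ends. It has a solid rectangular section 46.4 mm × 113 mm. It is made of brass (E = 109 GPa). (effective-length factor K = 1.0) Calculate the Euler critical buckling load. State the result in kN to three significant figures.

Buckling occurs about the weak axis: I_min = h·b³/12 with b = 46.4 mm (the shorter side).
I_min = 113×46.4³/12 = 9.407×10^5 mm⁴
I = 9.407×10^5 mm⁴ = 9.407×10^-7 m⁴
Effective length L_e = K·L = 1 × 1.60 = 1.600 m
P_cr = π²EI / L_e² = π² × 109×10⁹ × 9.407×10^-7 / 1.600² = 3.953×10^5 N

P_cr ≈ 395 kN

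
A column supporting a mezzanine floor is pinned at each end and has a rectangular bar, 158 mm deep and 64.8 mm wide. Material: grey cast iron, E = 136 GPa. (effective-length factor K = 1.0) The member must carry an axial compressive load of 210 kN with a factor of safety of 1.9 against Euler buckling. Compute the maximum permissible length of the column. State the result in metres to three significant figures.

Buckling occurs about the weak axis: I_min = h·b³/12 with b = 64.8 mm (the shorter side).
I_min = 158×64.8³/12 = 3.583×10^6 mm⁴
I = 3.583×10^-6 m⁴
Required critical load P_cr = n·P = 1.9 × 210 = 399.0 kN = 3.990×10^5 N
From P_cr = π²EI/(K·L)²:  L = (1/K)·√(π²EI/P_cr) = (1/1)·√(π²×1.36×10^11×3.583×10^-6/3.990×10^5)
L = 3.47 m

L_max ≈ 3.47 m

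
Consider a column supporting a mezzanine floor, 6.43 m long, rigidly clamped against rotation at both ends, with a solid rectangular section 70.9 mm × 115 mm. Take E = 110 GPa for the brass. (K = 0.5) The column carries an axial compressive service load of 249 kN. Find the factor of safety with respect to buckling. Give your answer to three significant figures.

Buckling occurs about the weak axis: I_min = h·b³/12 with b = 70.9 mm (the shorter side).
I_min = 115×70.9³/12 = 3.416×10^6 mm⁴
I = 3.416×10^6 mm⁴ = 3.416×10^-6 m⁴
Effective length L_e = K·L = 0.5 × 6.43 = 3.215 m
P_cr = π²EI / L_e² = π² × 110×10⁹ × 3.416×10^-6 / 3.215² = 3.587×10^5 N
Factor of safety n = P_cr / P = 358.74 / 249 = 1.44

n ≈ 1.44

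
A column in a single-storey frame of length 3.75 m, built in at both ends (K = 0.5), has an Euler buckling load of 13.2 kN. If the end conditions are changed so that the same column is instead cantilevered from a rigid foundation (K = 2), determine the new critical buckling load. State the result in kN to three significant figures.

P_cr ∝ 1/K², so P_cr,new = P_cr,old × (K_old/K_new)² = 13.2 × (0.5/2)²
= 13.2 × 0.06250 = 0.825 kN

P_cr ≈ 0.825 kN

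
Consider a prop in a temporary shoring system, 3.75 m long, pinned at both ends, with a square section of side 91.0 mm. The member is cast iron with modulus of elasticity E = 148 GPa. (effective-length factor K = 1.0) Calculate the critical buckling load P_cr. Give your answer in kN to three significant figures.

I = a⁴/12 = 91.0⁴/12 = 5.715×10^6 mm⁴
I = 5.715×10^6 mm⁴ = 5.715×10^-6 m⁴
Effective length L_e = K·L = 1 × 3.75 = 3.750 m
P_cr = π²EI / L_e² = π² × 148×10⁹ × 5.715×10^-6 / 3.750² = 5.936×10^5 N

P_cr ≈ 594 kN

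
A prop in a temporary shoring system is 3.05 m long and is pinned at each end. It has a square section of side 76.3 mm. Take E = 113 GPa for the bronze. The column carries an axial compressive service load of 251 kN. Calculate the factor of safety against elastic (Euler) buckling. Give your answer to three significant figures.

I = a⁴/12 = 76.3⁴/12 = 2.824×10^6 mm⁴
I = 2.824×10^6 mm⁴ = 2.824×10^-6 m⁴
Effective length L_e = K·L = 1 × 3.05 = 3.050 m
P_cr = π²EI / L_e² = π² × 113×10⁹ × 2.824×10^-6 / 3.050² = 3.386×10^5 N
Factor of safety n = P_cr / P = 338.61 / 251 = 1.35

n ≈ 1.35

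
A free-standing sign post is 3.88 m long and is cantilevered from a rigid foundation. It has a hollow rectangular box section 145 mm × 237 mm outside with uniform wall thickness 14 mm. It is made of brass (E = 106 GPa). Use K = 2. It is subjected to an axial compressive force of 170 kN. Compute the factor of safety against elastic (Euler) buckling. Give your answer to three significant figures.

n ≈ 3.30

Inner dimensions: h_i = 237 − 2×14 = 209.0 mm, b_i = 145 − 2×14 = 117.0 mm
Weak-axis I_min = (h_o·b_o³ − h_i·b_i³)/12 with b_o = 145, b_i = 117.0 mm (shorter outer/inner sides).
I_min = (237×145³ − 209.0×117.0³)/12 = 3.232×10^7 mm⁴
I = 3.232×10^7 mm⁴ = 3.232×10^-5 m⁴
Effective length L_e = K·L = 2 × 3.88 = 7.760 m
P_cr = π²EI / L_e² = π² × 106×10⁹ × 3.232×10^-5 / 7.760² = 5.614×10^5 N
Factor of safety n = P_cr / P = 561.43 / 170 = 3.30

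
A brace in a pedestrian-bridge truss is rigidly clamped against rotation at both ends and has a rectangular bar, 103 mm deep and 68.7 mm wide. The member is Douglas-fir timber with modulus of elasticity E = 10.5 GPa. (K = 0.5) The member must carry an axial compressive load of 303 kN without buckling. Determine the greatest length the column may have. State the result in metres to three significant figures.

Buckling occurs about the weak axis: I_min = h·b³/12 with b = 68.7 mm (the shorter side).
I_min = 103×68.7³/12 = 2.783×10^6 mm⁴
I = 2.783×10^-6 m⁴
At the buckling limit P_cr = P = 3.030×10^5 N
From P_cr = π²EI/(K·L)²:  L = (1/K)·√(π²EI/P_cr) = (1/0.5)·√(π²×1.05×10^10×2.783×10^-6/3.030×10^5)
L = 1.95 m

L_max ≈ 1.95 m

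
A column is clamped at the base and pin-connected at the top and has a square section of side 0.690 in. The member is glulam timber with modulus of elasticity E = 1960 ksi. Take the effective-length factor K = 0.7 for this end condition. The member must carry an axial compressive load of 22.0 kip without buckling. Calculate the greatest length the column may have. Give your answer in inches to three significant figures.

L_max ≈ 5.82 in

I = a⁴/12 = 0.690⁴/12 = 1.889×10^-2 in⁴
At the buckling limit P_cr = P = 2.200×10^4 lb
From P_cr = π²EI/(K·L)²:  L = (1/K)·√(π²EI/P_cr) = (1/0.7)·√(π²×1.96×10^6×1.889×10^-2/2.200×10^4)
L = 5.82 in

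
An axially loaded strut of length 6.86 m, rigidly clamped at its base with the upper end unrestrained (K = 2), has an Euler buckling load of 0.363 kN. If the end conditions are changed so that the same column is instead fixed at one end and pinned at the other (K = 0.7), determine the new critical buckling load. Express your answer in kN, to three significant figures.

P_cr ≈ 2.96 kN

P_cr ∝ 1/K², so P_cr,new = P_cr,old × (K_old/K_new)² = 0.363 × (2/0.7)²
= 0.363 × 8.163 = 2.96 kN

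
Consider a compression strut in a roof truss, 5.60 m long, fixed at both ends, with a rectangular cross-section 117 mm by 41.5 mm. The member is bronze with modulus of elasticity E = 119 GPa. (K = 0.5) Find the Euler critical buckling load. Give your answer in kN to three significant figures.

Buckling occurs about the weak axis: I_min = h·b³/12 with b = 41.5 mm (the shorter side).
I_min = 117×41.5³/12 = 6.969×10^5 mm⁴
I = 6.969×10^5 mm⁴ = 6.969×10^-7 m⁴
Effective length L_e = K·L = 0.5 × 5.60 = 2.800 m
P_cr = π²EI / L_e² = π² × 119×10⁹ × 6.969×10^-7 / 2.800² = 1.044×10^5 N

P_cr ≈ 104 kN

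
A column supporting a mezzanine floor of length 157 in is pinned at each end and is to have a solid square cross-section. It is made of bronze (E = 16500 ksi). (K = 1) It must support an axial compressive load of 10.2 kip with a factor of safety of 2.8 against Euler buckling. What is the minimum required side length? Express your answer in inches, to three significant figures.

a ≈ 2.68 in

Required P_cr = n·P = 2.8 × 10.2 = 28.56 kip
L_e = K·L = 1 × 157 = 157.0 in
Required I = P_cr·L_e²/(π²E) = 2.856×10^4 × 157.0² / (π² × 1.65×10^7) = 4.323 in⁴
Solid square: I = a⁴/12  ⇒  a = (12I)^(1/4) = (12×4.323)^(1/4) = 2.68 in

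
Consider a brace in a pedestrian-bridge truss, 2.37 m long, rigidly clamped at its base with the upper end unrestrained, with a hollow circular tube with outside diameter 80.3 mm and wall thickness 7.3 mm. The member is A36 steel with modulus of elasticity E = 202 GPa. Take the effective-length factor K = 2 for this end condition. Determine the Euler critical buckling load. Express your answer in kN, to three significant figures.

Inner diameter d_i = 80.3 − 2×7.3 = 65.70 mm
I = π(d_o⁴ − d_i⁴)/64 = π(80.3⁴ − 65.70⁴)/64 = 1.126×10^6 mm⁴
I = 1.126×10^6 mm⁴ = 1.126×10^-6 m⁴
Effective length L_e = K·L = 2 × 2.37 = 4.740 m
P_cr = π²EI / L_e² = π² × 202×10⁹ × 1.126×10^-6 / 4.740² = 9.995×10^4 N

P_cr ≈ 99.9 kN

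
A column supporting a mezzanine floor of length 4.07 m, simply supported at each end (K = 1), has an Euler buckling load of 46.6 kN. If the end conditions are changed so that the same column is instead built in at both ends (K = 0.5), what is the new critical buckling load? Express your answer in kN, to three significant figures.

P_cr ∝ 1/K², so P_cr,new = P_cr,old × (K_old/K_new)² = 46.6 × (1/0.5)²
= 46.6 × 4.000 = 186 kN

P_cr ≈ 186 kN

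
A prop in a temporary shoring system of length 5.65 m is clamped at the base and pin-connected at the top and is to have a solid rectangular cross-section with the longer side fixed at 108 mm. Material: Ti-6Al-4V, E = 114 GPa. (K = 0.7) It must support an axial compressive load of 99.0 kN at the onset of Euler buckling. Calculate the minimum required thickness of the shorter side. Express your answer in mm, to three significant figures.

L_e = K·L = 0.7 × 5.65 = 3.955 m
Required I = P_cr·L_e²/(π²E) = 9.900×10^4 × 3.955² / (π² × 1.14×10^11) = 1.376×10^-6 m⁴
I_req = 1.376×10^6 mm⁴
Rectangle, weak axis: I_min = h·b³/12 with h = 108 mm fixed  ⇒  b = (12I/h)^(1/3) = 53.5 mm

b ≈ 53.5 mm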